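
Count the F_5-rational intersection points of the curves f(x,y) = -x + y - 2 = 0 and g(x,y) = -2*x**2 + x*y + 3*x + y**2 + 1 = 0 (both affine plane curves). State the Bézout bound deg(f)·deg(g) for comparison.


Common zeros: {(0, 2)}; count = 1; Bézout bound = 2.

deg(f) = 1, deg(g) = 2, so Bézout bound = 2.
Scan x ∈ F_5. For each x, list the y ∈ F_5 with f(x, y) ≡ 0 and those with g(x, y) ≡ 0 (mod 5); the common zeros in that column are the intersection.
  x = 0: f ≡ 0 at y ∈ {2}; g ≡ 0 at y ∈ {2, 3}; common: {2}.
  x = 1: f ≡ 0 at y ∈ {3}; g ≡ 0 at y ∈ ∅; common: ∅.
  x = 2: f ≡ 0 at y ∈ {4}; g ≡ 0 at y ∈ ∅; common: ∅.
  x = 3: f ≡ 0 at y ∈ {0}; g ≡ 0 at y ∈ {3, 4}; common: ∅.
  x = 4: f ≡ 0 at y ∈ {1}; g ≡ 0 at y ∈ ∅; common: ∅.
Collecting: common zeros = {(0, 2)}, so the count is 1.
Comparison with the Bézout bound: 1 ≤ 2 = deg(f)·deg(g), as expected for curves with no common component (the affine F_5-count falls short of the bound because intersections may lie at infinity, over extension fields, or carry multiplicity).


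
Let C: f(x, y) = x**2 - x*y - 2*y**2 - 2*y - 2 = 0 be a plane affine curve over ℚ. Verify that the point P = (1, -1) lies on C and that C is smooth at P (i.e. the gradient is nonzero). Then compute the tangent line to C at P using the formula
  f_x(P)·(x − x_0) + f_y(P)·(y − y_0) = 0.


Tangent line at P: 3*x + y - 2 = 0.

Step 1: f(1, -1) = 0, so P lies on C.
Step 2: partial derivatives
  f_x(x, y) = 2*x - y, f_y(x, y) = -x - 4*y - 2.
  f_x(P) = 3, f_y(P) = 1 (gradient nonzero, so P is smooth).
Step 3: tangent line at P: 3·(x − 1) + 1·(y − -1) = 0.
Expanding: 3*x + y - 2 = 0.


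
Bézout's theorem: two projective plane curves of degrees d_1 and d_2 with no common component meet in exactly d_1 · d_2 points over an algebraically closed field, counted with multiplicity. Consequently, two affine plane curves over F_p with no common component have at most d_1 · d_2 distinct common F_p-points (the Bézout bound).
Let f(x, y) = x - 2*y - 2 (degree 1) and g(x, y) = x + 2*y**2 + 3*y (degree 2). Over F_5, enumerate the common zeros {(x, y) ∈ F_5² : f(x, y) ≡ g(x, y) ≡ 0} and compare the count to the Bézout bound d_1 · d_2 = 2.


Common zeros: {(1, 2), (3, 3)}; count = 2; Bézout bound = 2.

deg(f) = 1, deg(g) = 2, so Bézout bound = 2.
Scan x ∈ F_5. For each x, list the y ∈ F_5 with f(x, y) ≡ 0 and those with g(x, y) ≡ 0 (mod 5); the common zeros in that column are the intersection.
  x = 0: f ≡ 0 at y ∈ {4}; g ≡ 0 at y ∈ {0, 1}; common: ∅.
  x = 1: f ≡ 0 at y ∈ {2}; g ≡ 0 at y ∈ {2, 4}; common: {2}.
  x = 2: f ≡ 0 at y ∈ {0}; g ≡ 0 at y ∈ ∅; common: ∅.
  x = 3: f ≡ 0 at y ∈ {3}; g ≡ 0 at y ∈ {3}; common: {3}.
  x = 4: f ≡ 0 at y ∈ {1}; g ≡ 0 at y ∈ ∅; common: ∅.
Collecting: common zeros = {(1, 2), (3, 3)}, so the count is 2.
Comparison with the Bézout bound: 2 ≤ 2 = deg(f)·deg(g), as expected for curves with no common component (the bound is attained).


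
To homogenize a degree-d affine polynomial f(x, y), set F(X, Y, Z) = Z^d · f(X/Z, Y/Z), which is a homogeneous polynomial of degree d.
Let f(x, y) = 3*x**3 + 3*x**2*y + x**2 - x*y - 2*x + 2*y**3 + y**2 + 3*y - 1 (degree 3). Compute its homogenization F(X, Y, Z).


F(X, Y, Z) = 3*X**3 + 3*X**2*Y + X**2*Z - X*Y*Z - 2*X*Z**2 + 2*Y**3 + Y**2*Z + 3*Y*Z**2 - Z**3

deg(f) = 3.
Substitute x = X/Z, y = Y/Z into f, then multiply by Z^3.
  monomial 3·x^3·y^0 ↦ 3·X^3·Y^0·Z^0.
  monomial 3·x^2·y^1 ↦ 3·X^2·Y^1·Z^0.
  monomial 1·x^2·y^0 ↦ 1·X^2·Y^0·Z^1.
  monomial -1·x^1·y^1 ↦ -1·X^1·Y^1·Z^1.
  monomial -2·x^1·y^0 ↦ -2·X^1·Y^0·Z^2.
  monomial 2·x^0·y^3 ↦ 2·X^0·Y^3·Z^0.
  monomial 1·x^0·y^2 ↦ 1·X^0·Y^2·Z^1.
  monomial 3·x^0·y^1 ↦ 3·X^0·Y^1·Z^2.
  monomial -1·x^0·y^0 ↦ -1·X^0·Y^0·Z^3.
Collecting: F(X, Y, Z) = 3*X**3 + 3*X**2*Y + X**2*Z - X*Y*Z - 2*X*Z**2 + 2*Y**3 + Y**2*Z + 3*Y*Z**2 - Z**3.


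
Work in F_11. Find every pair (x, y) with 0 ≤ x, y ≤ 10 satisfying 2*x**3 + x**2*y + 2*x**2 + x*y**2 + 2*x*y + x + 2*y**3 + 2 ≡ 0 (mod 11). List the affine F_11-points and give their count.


Affine F_11-points: {(0, 10), (1, 2), (1, 5), (1, 9), (2, 4), (3, 0), (5, 10), (8, 4), (9, 2), (9, 4), (9, 6), (10, 2)}; count = 12.

For each of the 121 pairs (x, y) ∈ F_11², evaluate f(x, y) mod 11. Record the zeros.
  x = 0: [0↦2, 1↦4, 2↦7, 3↦1, 4↦9, 5↦10, 6↦5, 7↦6, 8↦3, 9↦8, 10↦0]  zeros at y ∈ {10}
  x = 1: [0↦7, 1↦2, 2↦0, 3↦2, 4↦9, 5↦0, 6↦9, 7↦4, 8↦8, 9↦0, 10↦3]  zeros at y ∈ {2, 5, 9}
  x = 2: [0↦6, 1↦7, 2↦2, 3↦3, 4↦0, 5↦5, 6↦8, 7↦10, 8↦1, 9↦4, 10↦9]  zeros at y ∈ {4}
  x = 3: [0↦0, 1↦9, 2↦3, 3↦5, 4↦5, 5↦4, 6↦3, 7↦3, 8↦5, 9↦10, 10↦8]  zeros at y ∈ {0}
  x = 4: [0↦1, 1↦9, 2↦4, 3↦9, 4↦3, 5↦9, 6↦6, 7↦6, 8↦10, 9↦8, 10↦1]  zeros at y ∈ ∅
  x = 5: [0↦10, 1↦8, 2↦6, 3↦5, 4↦6, 5↦10, 6↦7, 7↦9, 8↦6, 9↦10, 10↦0]  zeros at y ∈ {10}
  x = 6: [0↦6, 1↦7, 2↦10, 3↦5, 4↦4, 5↦8, 6↦7, 7↦2, 8↦5, 9↦6, 10↦6]  zeros at y ∈ ∅
  x = 7: [0↦1, 1↦7, 2↦6, 3↦10, 4↦9, 5↦4, 6↦7, 7↦8, 8↦8, 9↦8, 10↦9]  zeros at y ∈ ∅
  x = 8: [0↦7, 1↦9, 2↦6, 3↦10, 4↦0, 5↦10, 6↦8, 7↦6, 8↦5, 9↦6, 10↦10]  zeros at y ∈ {4}
  x = 9: [0↦3, 1↦3, 2↦0, 3↦6, 4↦0, 5↦5, 6↦0, 7↦8, 8↦8, 9↦1, 10↦10]  zeros at y ∈ {2, 4, 6}
  x = 10: [0↦1, 1↦1, 2↦0, 3↦10, 4↦10, 5↦1, 6↦6, 7↦4, 8↦7, 9↦5, 10↦10]  zeros at y ∈ {2}
Collecting zeros: affine points = {(0, 10), (1, 2), (1, 5), (1, 9), (2, 4), (3, 0), (5, 10), (8, 4), (9, 2), (9, 4), (9, 6), (10, 2)}.
Total count |C(F_11)_aff| = 12.


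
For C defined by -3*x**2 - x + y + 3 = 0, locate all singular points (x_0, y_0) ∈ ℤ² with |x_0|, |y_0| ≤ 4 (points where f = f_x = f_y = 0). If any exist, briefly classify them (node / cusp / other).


No singular points in the scanned grid; C is smooth there.

Compute partial derivatives:
  f_x = -6*x - 1.
  f_y = 1.
f_y = 1 is a nonzero constant, so f_y never vanishes: no point (x, y) can satisfy f = f_x = f_y = 0. In particular no (x, y) ∈ {−4, ..., 4}² is singular; the curve is smooth.


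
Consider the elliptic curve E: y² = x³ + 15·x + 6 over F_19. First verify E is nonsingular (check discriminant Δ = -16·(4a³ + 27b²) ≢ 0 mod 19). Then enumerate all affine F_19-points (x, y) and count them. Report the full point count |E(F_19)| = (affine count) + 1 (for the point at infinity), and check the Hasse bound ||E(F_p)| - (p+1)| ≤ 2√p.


Affine points = {(0, 5), (0, 14), (2, 5), (2, 14), (4, 4), (4, 15), (5, 4), (5, 15), (7, 6), (7, 13), (8, 7), (8, 12), (10, 4), (10, 15), (11, 1), (11, 18), (13, 2), (13, 17), (17, 5), (17, 14), (18, 3), (18, 16)}; affine count = 22; |E(F_19)| = 23.

Discriminant check: Δ ∝ 4a³ + 27b² = 4·15³ + 27·6² = 4·3375 + 27·36 ≡ 13 (mod 19). Nonzero ⇒ E is nonsingular.
For each x ∈ F_19, compute rhs = x³ + 15·x + 6 mod 19, then count y ∈ F_19 with y² ≡ rhs.
  x = 0: rhs = 6, matching y values: 5, 14 (2 points).
  x = 1: rhs = 3, matching y values: none (0 points).
  x = 2: rhs = 6, matching y values: 5, 14 (2 points).
  x = 3: rhs = 2, matching y values: none (0 points).
  x = 4: rhs = 16, matching y values: 4, 15 (2 points).
  x = 5: rhs = 16, matching y values: 4, 15 (2 points).
  x = 6: rhs = 8, matching y values: none (0 points).
  x = 7: rhs = 17, matching y values: 6, 13 (2 points).
  x = 8: rhs = 11, matching y values: 7, 12 (2 points).
  x = 9: rhs = 15, matching y values: none (0 points).
  x = 10: rhs = 16, matching y values: 4, 15 (2 points).
  x = 11: rhs = 1, matching y values: 1, 18 (2 points).
  x = 12: rhs = 14, matching y values: none (0 points).
  x = 13: rhs = 4, matching y values: 2, 17 (2 points).
  x = 14: rhs = 15, matching y values: none (0 points).
  x = 15: rhs = 15, matching y values: none (0 points).
  x = 16: rhs = 10, matching y values: none (0 points).
  x = 17: rhs = 6, matching y values: 5, 14 (2 points).
  x = 18: rhs = 9, matching y values: 3, 16 (2 points).
Total affine count: 22.
Full point count |E(F_19)| = 22 + 1 = 23.
Hasse bound: |23 − (19+1)| = |3| = 3 ≤ 2√19 ≈ 8.7178 ✓.


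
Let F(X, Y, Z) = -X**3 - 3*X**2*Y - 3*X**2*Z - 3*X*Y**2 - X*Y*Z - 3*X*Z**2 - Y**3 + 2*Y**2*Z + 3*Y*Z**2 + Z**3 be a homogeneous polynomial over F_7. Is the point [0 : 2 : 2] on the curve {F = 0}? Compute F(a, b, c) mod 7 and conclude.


F(0,2,2) ≡ 5 (mod 7); P is NOT on the curve.

Evaluate F(0, 2, 2) term-by-term (mod 7).
  -X**3 ↦ -1·0·1·1 = 0
  -3*X**2*Y ↦ -3·0·2·1 = 0
  -3*X**2*Z ↦ -3·0·1·2 = 0
  -3*X*Y**2 ↦ -3·0·4·1 = 0
  -X*Y*Z ↦ -1·0·2·2 = 0
  -3*X*Z**2 ↦ -3·0·1·4 = 0
  -Y**3 ↦ -1·1·8·1 = -8
  2*Y**2*Z ↦ 2·1·4·2 = 16
  3*Y*Z**2 ↦ 3·1·2·4 = 24
  Z**3 ↦ 1·1·1·8 = 8
Sum: F(0, 2, 2) = (0) + (0) + (0) + (0) + (0) + (0) + (-8) + (16) + (24) + (8) = 40.
Reducing mod 7: 40 ≡ 5 (mod 7).
Since F(a, b, c) ≡ 5 ≠ 0 (mod 7), P does NOT lie on the curve.


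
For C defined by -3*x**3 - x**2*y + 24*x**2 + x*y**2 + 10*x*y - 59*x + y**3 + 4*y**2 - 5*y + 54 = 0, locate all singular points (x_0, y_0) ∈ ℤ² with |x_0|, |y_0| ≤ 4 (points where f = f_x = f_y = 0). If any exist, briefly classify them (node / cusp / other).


Singular points: {(3, -2)}; classification: node.

Compute partial derivatives:
  f_x = -9*x**2 - 2*x*y + 48*x + y**2 + 10*y - 59.
  f_y = -x**2 + 2*x*y + 10*x + 3*y**2 + 8*y - 5.
Scan x_0 ∈ {−4, ..., 4}. For each x_0, f_y(x_0, y) is a polynomial in y; find its integer roots y ∈ {−4, ..., 4}, then test f_x and f at those candidates.
  x = -4: f_y(-4, y) = 3*y**2 - 61; no integer root y with |y| ≤ 4.
  x = -3: f_y(-3, y) = 3*y**2 + 2*y - 44; no integer root y with |y| ≤ 4.
  x = -2: f_y(-2, y) = 3*y**2 + 4*y - 29; no integer root y with |y| ≤ 4.
  x = -1: f_y(-1, y) = 3*y**2 + 6*y - 16; no integer root y with |y| ≤ 4.
  x = 0: f_y(0, y) = 3*y**2 + 8*y - 5; no integer root y with |y| ≤ 4.
  x = 1: f_y(1, y) = 3*y**2 + 10*y + 4; no integer root y with |y| ≤ 4.
  x = 2: f_y(2, y) = 3*y**2 + 12*y + 11; no integer root y with |y| ≤ 4.
  x = 3: f_y(3, y) = 3*y**2 + 14*y + 16; vanishes at y ∈ {-2}. (3, -2): f_x = 0, f = 0 — SINGULAR.
  x = 4: f_y(4, y) = 3*y**2 + 16*y + 19; no integer root y with |y| ≤ 4.
Only singular point on the grid: (3, -2).
Classify: substitute x = 3 + u, y = -2 + v and expand: f = -3*u**3 - u**2*v - u**2 + u*v**2 + v**3 + v**2.
No constant or linear terms (consistent with a singular point). Quadratic part: -u**2 + v**2. Cubic part: -3*u**3 - u**2*v + u*v**2 + v**3.
The quadratic part v**2 - u**2 = (v − u)(v + u) splits into two distinct linear factors, so there are two distinct tangent lines y − -2 = ±(x − 3) — this is a node (ordinary double point).
Classification: node.


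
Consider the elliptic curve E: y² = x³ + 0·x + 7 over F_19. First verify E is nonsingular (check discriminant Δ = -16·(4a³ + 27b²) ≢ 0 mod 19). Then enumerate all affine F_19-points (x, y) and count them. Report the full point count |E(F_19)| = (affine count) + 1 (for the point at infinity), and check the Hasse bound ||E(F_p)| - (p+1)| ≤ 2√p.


Affine points = {(0, 8), (0, 11), (8, 5), (8, 14), (10, 0), (12, 5), (12, 14), (13, 0), (15, 0), (18, 5), (18, 14)}; affine count = 11; |E(F_19)| = 12.

Discriminant check: Δ ∝ 4a³ + 27b² = 4·0³ + 27·7² = 4·0 + 27·49 ≡ 12 (mod 19). Nonzero ⇒ E is nonsingular.
For each x ∈ F_19, compute rhs = x³ + 0·x + 7 mod 19, then count y ∈ F_19 with y² ≡ rhs.
  x = 0: rhs = 7, matching y values: 8, 11 (2 points).
  x = 1: rhs = 8, matching y values: none (0 points).
  x = 2: rhs = 15, matching y values: none (0 points).
  x = 3: rhs = 15, matching y values: none (0 points).
  x = 4: rhs = 14, matching y values: none (0 points).
  x = 5: rhs = 18, matching y values: none (0 points).
  x = 6: rhs = 14, matching y values: none (0 points).
  x = 7: rhs = 8, matching y values: none (0 points).
  x = 8: rhs = 6, matching y values: 5, 14 (2 points).
  x = 9: rhs = 14, matching y values: none (0 points).
  x = 10: rhs = 0, matching y values: 0 (1 points).
  x = 11: rhs = 8, matching y values: none (0 points).
  x = 12: rhs = 6, matching y values: 5, 14 (2 points).
  x = 13: rhs = 0, matching y values: 0 (1 points).
  x = 14: rhs = 15, matching y values: none (0 points).
  x = 15: rhs = 0, matching y values: 0 (1 points).
  x = 16: rhs = 18, matching y values: none (0 points).
  x = 17: rhs = 18, matching y values: none (0 points).
  x = 18: rhs = 6, matching y values: 5, 14 (2 points).
Total affine count: 11.
Full point count |E(F_19)| = 11 + 1 = 12.
Hasse bound: |12 − (19+1)| = |-8| = 8 ≤ 2√19 ≈ 8.7178 ✓.


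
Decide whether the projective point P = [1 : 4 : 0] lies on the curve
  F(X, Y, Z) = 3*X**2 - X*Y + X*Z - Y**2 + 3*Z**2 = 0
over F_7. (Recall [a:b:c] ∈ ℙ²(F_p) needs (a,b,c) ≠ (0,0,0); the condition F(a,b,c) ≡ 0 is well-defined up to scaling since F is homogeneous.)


F(1,4,0) ≡ 4 (mod 7); P is NOT on the curve.

Evaluate F(1, 4, 0) term-by-term (mod 7).
  3*X**2 ↦ 3·1·1·1 = 3
  -X*Y ↦ -1·1·4·1 = -4
  X*Z ↦ 1·1·1·0 = 0
  -Y**2 ↦ -1·1·16·1 = -16
  3*Z**2 ↦ 3·1·1·0 = 0
Sum: F(1, 4, 0) = (3) + (-4) + (0) + (-16) + (0) = -17.
Reducing mod 7: -17 ≡ 4 (mod 7).
Since F(a, b, c) ≡ 4 ≠ 0 (mod 7), P does NOT lie on the curve.


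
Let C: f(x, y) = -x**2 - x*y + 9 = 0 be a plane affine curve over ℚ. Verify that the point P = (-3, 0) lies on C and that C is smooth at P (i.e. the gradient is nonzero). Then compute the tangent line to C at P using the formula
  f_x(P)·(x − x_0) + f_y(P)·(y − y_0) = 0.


Tangent line at P: 6*x + 3*y + 18 = 0.

Step 1: f(-3, 0) = 0, so P lies on C.
Step 2: partial derivatives
  f_x(x, y) = -2*x - y, f_y(x, y) = -x.
  f_x(P) = 6, f_y(P) = 3 (gradient nonzero, so P is smooth).
Step 3: tangent line at P: 6·(x − -3) + 3·(y − 0) = 0.
Expanding: 6*x + 3*y + 18 = 0.


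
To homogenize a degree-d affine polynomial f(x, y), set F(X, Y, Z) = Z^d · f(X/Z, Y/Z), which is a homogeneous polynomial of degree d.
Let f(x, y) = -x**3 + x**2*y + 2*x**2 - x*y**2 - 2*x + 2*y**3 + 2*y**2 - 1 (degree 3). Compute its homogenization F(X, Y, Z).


F(X, Y, Z) = -X**3 + X**2*Y + 2*X**2*Z - X*Y**2 - 2*X*Z**2 + 2*Y**3 + 2*Y**2*Z - Z**3

deg(f) = 3.
Substitute x = X/Z, y = Y/Z into f, then multiply by Z^3.
  monomial -1·x^3·y^0 ↦ -1·X^3·Y^0·Z^0.
  monomial 1·x^2·y^1 ↦ 1·X^2·Y^1·Z^0.
  monomial 2·x^2·y^0 ↦ 2·X^2·Y^0·Z^1.
  monomial -1·x^1·y^2 ↦ -1·X^1·Y^2·Z^0.
  monomial -2·x^1·y^0 ↦ -2·X^1·Y^0·Z^2.
  monomial 2·x^0·y^3 ↦ 2·X^0·Y^3·Z^0.
  monomial 2·x^0·y^2 ↦ 2·X^0·Y^2·Z^1.
  monomial -1·x^0·y^0 ↦ -1·X^0·Y^0·Z^3.
Collecting: F(X, Y, Z) = -X**3 + X**2*Y + 2*X**2*Z - X*Y**2 - 2*X*Z**2 + 2*Y**3 + 2*Y**2*Z - Z**3.


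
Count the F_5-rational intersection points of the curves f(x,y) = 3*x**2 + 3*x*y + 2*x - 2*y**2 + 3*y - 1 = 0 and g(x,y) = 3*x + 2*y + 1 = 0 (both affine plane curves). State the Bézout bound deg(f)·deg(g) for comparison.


Common zeros: ∅; count = 0; Bézout bound = 2.

deg(f) = 2, deg(g) = 1, so Bézout bound = 2.
Scan x ∈ F_5. For each x, list the y ∈ F_5 with f(x, y) ≡ 0 and those with g(x, y) ≡ 0 (mod 5); the common zeros in that column are the intersection.
  x = 0: f ≡ 0 at y ∈ {1, 3}; g ≡ 0 at y ∈ {2}; common: ∅.
  x = 1: f ≡ 0 at y ∈ ∅; g ≡ 0 at y ∈ {3}; common: ∅.
  x = 2: f ≡ 0 at y ∈ {0, 2}; g ≡ 0 at y ∈ {4}; common: ∅.
  x = 3: f ≡ 0 at y ∈ {3}; g ≡ 0 at y ∈ {0}; common: ∅.
  x = 4: f ≡ 0 at y ∈ {0}; g ≡ 0 at y ∈ {1}; common: ∅.
Collecting: common zeros = ∅, so the count is 0.
Comparison with the Bézout bound: 0 ≤ 2 = deg(f)·deg(g), as expected for curves with no common component (the affine F_5-count falls short of the bound because intersections may lie at infinity, over extension fields, or carry multiplicity).


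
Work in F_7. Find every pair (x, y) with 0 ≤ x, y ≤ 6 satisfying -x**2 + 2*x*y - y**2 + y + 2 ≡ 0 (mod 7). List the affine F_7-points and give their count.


Affine F_7-points: {(0, 2), (0, 6), (3, 0), (4, 0), (4, 2), (5, 5), (5, 6)}; count = 7.

For each of the 49 pairs (x, y) ∈ F_7², evaluate f(x, y) mod 7. Record the zeros.
  x = 0: [0↦2, 1↦2, 2↦0, 3↦3, 4↦4, 5↦3, 6↦0]  zeros at y ∈ {2, 6}
  x = 1: [0↦1, 1↦3, 2↦3, 3↦1, 4↦4, 5↦5, 6↦4]  zeros at y ∈ ∅
  x = 2: [0↦5, 1↦2, 2↦4, 3↦4, 4↦2, 5↦5, 6↦6]  zeros at y ∈ ∅
  x = 3: [0↦0, 1↦6, 2↦3, 3↦5, 4↦5, 5↦3, 6↦6]  zeros at y ∈ {0}
  x = 4: [0↦0, 1↦1, 2↦0, 3↦4, 4↦6, 5↦6, 6↦4]  zeros at y ∈ {0, 2}
  x = 5: [0↦5, 1↦1, 2↦2, 3↦1, 4↦5, 5↦0, 6↦0]  zeros at y ∈ {5, 6}
  x = 6: [0↦1, 1↦6, 2↦2, 3↦3, 4↦2, 5↦6, 6↦1]  zeros at y ∈ ∅
Collecting zeros: affine points = {(0, 2), (0, 6), (3, 0), (4, 0), (4, 2), (5, 5), (5, 6)}.
Total count |C(F_7)_aff| = 7.


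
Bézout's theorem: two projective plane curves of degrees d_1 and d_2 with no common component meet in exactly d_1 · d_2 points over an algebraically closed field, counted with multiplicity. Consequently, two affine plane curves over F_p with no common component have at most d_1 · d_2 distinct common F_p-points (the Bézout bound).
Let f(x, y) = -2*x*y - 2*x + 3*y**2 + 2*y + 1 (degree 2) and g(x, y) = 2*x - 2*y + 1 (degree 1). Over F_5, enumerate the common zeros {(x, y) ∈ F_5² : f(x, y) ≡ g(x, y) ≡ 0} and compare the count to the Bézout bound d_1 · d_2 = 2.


Common zeros: ∅; count = 0; Bézout bound = 2.

deg(f) = 2, deg(g) = 1, so Bézout bound = 2.
Scan x ∈ F_5. For each x, list the y ∈ F_5 with f(x, y) ≡ 0 and those with g(x, y) ≡ 0 (mod 5); the common zeros in that column are the intersection.
  x = 0: f ≡ 0 at y ∈ ∅; g ≡ 0 at y ∈ {3}; common: ∅.
  x = 1: f ≡ 0 at y ∈ ∅; g ≡ 0 at y ∈ {4}; common: ∅.
  x = 2: f ≡ 0 at y ∈ {2}; g ≡ 0 at y ∈ {0}; common: ∅.
  x = 3: f ≡ 0 at y ∈ {0, 3}; g ≡ 0 at y ∈ {1}; common: ∅.
  x = 4: f ≡ 0 at y ∈ {1}; g ≡ 0 at y ∈ {2}; common: ∅.
Collecting: common zeros = ∅, so the count is 0.
Comparison with the Bézout bound: 0 ≤ 2 = deg(f)·deg(g), as expected for curves with no common component (the affine F_5-count falls short of the bound because intersections may lie at infinity, over extension fields, or carry multiplicity).


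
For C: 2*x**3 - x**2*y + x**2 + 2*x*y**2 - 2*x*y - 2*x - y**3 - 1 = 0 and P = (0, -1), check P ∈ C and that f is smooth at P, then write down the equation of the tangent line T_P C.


Tangent line at P: 2*x - 3*y - 3 = 0.

Step 1: f(0, -1) = 0, so P lies on C.
Step 2: partial derivatives
  f_x(x, y) = 6*x**2 - 2*x*y + 2*x + 2*y**2 - 2*y - 2, f_y(x, y) = -x**2 + 4*x*y - 2*x - 3*y**2.
  f_x(P) = 2, f_y(P) = -3 (gradient nonzero, so P is smooth).
Step 3: tangent line at P: 2·(x − 0) + -3·(y − -1) = 0.
Expanding: 2*x - 3*y - 3 = 0.


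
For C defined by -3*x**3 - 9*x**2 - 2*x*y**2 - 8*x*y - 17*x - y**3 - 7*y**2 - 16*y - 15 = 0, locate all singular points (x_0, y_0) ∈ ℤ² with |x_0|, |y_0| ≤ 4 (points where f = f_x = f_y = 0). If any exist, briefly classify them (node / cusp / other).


Singular points: {(-1, -2)}; classification: cusp.

Compute partial derivatives:
  f_x = -9*x**2 - 18*x - 2*y**2 - 8*y - 17.
  f_y = -4*x*y - 8*x - 3*y**2 - 14*y - 16.
Scan x_0 ∈ {−4, ..., 4}. For each x_0, f_y(x_0, y) is a polynomial in y; find its integer roots y ∈ {−4, ..., 4}, then test f_x and f at those candidates.
  x = -4: f_y(-4, y) = -3*y**2 + 2*y + 16; vanishes at y ∈ {-2}. (-4, -2): f_x = -81 ≠ 0.
  x = -3: f_y(-3, y) = -3*y**2 - 2*y + 8; vanishes at y ∈ {-2}. (-3, -2): f_x = -36 ≠ 0.
  x = -2: f_y(-2, y) = -3*y**2 - 6*y; vanishes at y ∈ {-2, 0}. (-2, -2): f_x = -9 ≠ 0; (-2, 0): f_x = -17 ≠ 0.
  x = -1: f_y(-1, y) = -3*y**2 - 10*y - 8; vanishes at y ∈ {-2}. (-1, -2): f_x = 0, f = 0 — SINGULAR.
  x = 0: f_y(0, y) = -3*y**2 - 14*y - 16; vanishes at y ∈ {-2}. (0, -2): f_x = -9 ≠ 0.
  x = 1: f_y(1, y) = -3*y**2 - 18*y - 24; vanishes at y ∈ {-4, -2}. (1, -4): f_x = -44 ≠ 0; (1, -2): f_x = -36 ≠ 0.
  x = 2: f_y(2, y) = -3*y**2 - 22*y - 32; vanishes at y ∈ {-2}. (2, -2): f_x = -81 ≠ 0.
  x = 3: f_y(3, y) = -3*y**2 - 26*y - 40; vanishes at y ∈ {-2}. (3, -2): f_x = -144 ≠ 0.
  x = 4: f_y(4, y) = -3*y**2 - 30*y - 48; vanishes at y ∈ {-2}. (4, -2): f_x = -225 ≠ 0.
Only singular point on the grid: (-1, -2).
Classify: substitute x = -1 + u, y = -2 + v and expand: f = -3*u**3 - 2*u*v**2 - v**3 + v**2.
No constant or linear terms (consistent with a singular point). Quadratic part: v**2. Cubic part: -3*u**3 - 2*u*v**2 - v**3.
The quadratic part v**2 is a perfect square, so there is a single (double) tangent line v = 0, i.e. y = -2. Restricting the cubic part to that line (v = 0) leaves -3*u**3 ≠ 0, so f is not divisible by v and the branch is v² ≈ 3*u**3 to lowest order — this is a cusp.
Classification: cusp.


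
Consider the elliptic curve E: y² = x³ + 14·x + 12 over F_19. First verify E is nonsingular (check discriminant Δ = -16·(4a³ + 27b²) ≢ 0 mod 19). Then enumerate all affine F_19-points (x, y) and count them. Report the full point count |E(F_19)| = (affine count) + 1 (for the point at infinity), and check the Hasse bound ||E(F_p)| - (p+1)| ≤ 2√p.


Affine points = {(3, 9), (3, 10), (5, 6), (5, 13), (7, 4), (7, 15), (8, 3), (8, 16), (13, 4), (13, 15), (14, 8), (14, 11), (15, 5), (15, 14), (16, 0), (18, 4), (18, 15)}; affine count = 17; |E(F_19)| = 18.

Discriminant check: Δ ∝ 4a³ + 27b² = 4·14³ + 27·12² = 4·2744 + 27·144 ≡ 6 (mod 19). Nonzero ⇒ E is nonsingular.
For each x ∈ F_19, compute rhs = x³ + 14·x + 12 mod 19, then count y ∈ F_19 with y² ≡ rhs.
  x = 0: rhs = 12, matching y values: none (0 points).
  x = 1: rhs = 8, matching y values: none (0 points).
  x = 2: rhs = 10, matching y values: none (0 points).
  x = 3: rhs = 5, matching y values: 9, 10 (2 points).
  x = 4: rhs = 18, matching y values: none (0 points).
  x = 5: rhs = 17, matching y values: 6, 13 (2 points).
  x = 6: rhs = 8, matching y values: none (0 points).
  x = 7: rhs = 16, matching y values: 4, 15 (2 points).
  x = 8: rhs = 9, matching y values: 3, 16 (2 points).
  x = 9: rhs = 12, matching y values: none (0 points).
  x = 10: rhs = 12, matching y values: none (0 points).
  x = 11: rhs = 15, matching y values: none (0 points).
  x = 12: rhs = 8, matching y values: none (0 points).
  x = 13: rhs = 16, matching y values: 4, 15 (2 points).
  x = 14: rhs = 7, matching y values: 8, 11 (2 points).
  x = 15: rhs = 6, matching y values: 5, 14 (2 points).
  x = 16: rhs = 0, matching y values: 0 (1 points).
  x = 17: rhs = 14, matching y values: none (0 points).
  x = 18: rhs = 16, matching y values: 4, 15 (2 points).
Total affine count: 17.
Full point count |E(F_19)| = 17 + 1 = 18.
Hasse bound: |18 − (19+1)| = |-2| = 2 ≤ 2√19 ≈ 8.7178 ✓.


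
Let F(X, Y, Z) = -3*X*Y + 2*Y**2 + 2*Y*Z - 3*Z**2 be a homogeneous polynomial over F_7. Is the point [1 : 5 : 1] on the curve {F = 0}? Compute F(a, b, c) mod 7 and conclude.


F(1,5,1) ≡ 0 (mod 7); P is on the curve.

Evaluate F(1, 5, 1) term-by-term (mod 7).
  -3*X*Y ↦ -3·1·5·1 = -15
  2*Y**2 ↦ 2·1·25·1 = 50
  2*Y*Z ↦ 2·1·5·1 = 10
  -3*Z**2 ↦ -3·1·1·1 = -3
Sum: F(1, 5, 1) = (-15) + (50) + (10) + (-3) = 42.
Reducing mod 7: 42 ≡ 0 (mod 7).
Since F(a, b, c) ≡ 0 (mod 7), P lies on the curve.


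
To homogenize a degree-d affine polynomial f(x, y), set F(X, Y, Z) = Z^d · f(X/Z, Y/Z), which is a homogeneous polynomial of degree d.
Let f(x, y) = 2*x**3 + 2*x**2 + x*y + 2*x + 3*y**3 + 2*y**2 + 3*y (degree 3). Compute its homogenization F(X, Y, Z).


F(X, Y, Z) = 2*X**3 + 2*X**2*Z + X*Y*Z + 2*X*Z**2 + 3*Y**3 + 2*Y**2*Z + 3*Y*Z**2

deg(f) = 3.
Substitute x = X/Z, y = Y/Z into f, then multiply by Z^3.
  monomial 2·x^3·y^0 ↦ 2·X^3·Y^0·Z^0.
  monomial 2·x^2·y^0 ↦ 2·X^2·Y^0·Z^1.
  monomial 1·x^1·y^1 ↦ 1·X^1·Y^1·Z^1.
  monomial 2·x^1·y^0 ↦ 2·X^1·Y^0·Z^2.
  monomial 3·x^0·y^3 ↦ 3·X^0·Y^3·Z^0.
  monomial 2·x^0·y^2 ↦ 2·X^0·Y^2·Z^1.
  monomial 3·x^0·y^1 ↦ 3·X^0·Y^1·Z^2.
Collecting: F(X, Y, Z) = 2*X**3 + 2*X**2*Z + X*Y*Z + 2*X*Z**2 + 3*Y**3 + 2*Y**2*Z + 3*Y*Z**2.


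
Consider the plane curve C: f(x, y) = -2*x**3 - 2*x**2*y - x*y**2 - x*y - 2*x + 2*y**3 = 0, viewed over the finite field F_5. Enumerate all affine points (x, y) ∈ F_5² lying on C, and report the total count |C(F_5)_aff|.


Affine F_5-points: {(0, 0), (2, 0), (2, 1), (3, 0)}; count = 4.

For each of the 25 pairs (x, y) ∈ F_5², evaluate f(x, y) mod 5. Record the zeros.
  x = 0: [0↦0, 1↦2, 2↦1, 3↦4, 4↦3]  zeros at y ∈ {0}
  x = 1: [0↦1, 1↦4, 2↦2, 3↦2, 4↦1]  zeros at y ∈ ∅
  x = 2: [0↦0, 1↦0, 2↦3, 3↦1, 4↦1]  zeros at y ∈ {0, 1}
  x = 3: [0↦0, 1↦3, 2↦2, 3↦4, 4↦1]  zeros at y ∈ {0}
  x = 4: [0↦4, 1↦1, 2↦2, 3↦4, 4↦4]  zeros at y ∈ ∅
Collecting zeros: affine points = {(0, 0), (2, 0), (2, 1), (3, 0)}.
Total count |C(F_5)_aff| = 4.


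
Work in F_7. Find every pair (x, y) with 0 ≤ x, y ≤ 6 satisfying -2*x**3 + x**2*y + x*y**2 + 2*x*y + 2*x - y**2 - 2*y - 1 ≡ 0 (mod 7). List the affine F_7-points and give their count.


Affine F_7-points: {(0, 6), (1, 1), (2, 3), (2, 5), (3, 0), (3, 4), (4, 3), (4, 6), (6, 3), (6, 6)}; count = 10.

For each of the 49 pairs (x, y) ∈ F_7², evaluate f(x, y) mod 7. Record the zeros.
  x = 0: [0↦6, 1↦3, 2↦5, 3↦5, 4↦3, 5↦6, 6↦0]  zeros at y ∈ {6}
  x = 1: [0↦6, 1↦0, 2↦1, 3↦2, 4↦3, 5↦4, 6↦5]  zeros at y ∈ {1}
  x = 2: [0↦1, 1↦1, 2↦3, 3↦0, 4↦6, 5↦0, 6↦3]  zeros at y ∈ {3, 5}
  x = 3: [0↦0, 1↦1, 2↦6, 3↦1, 4↦0, 5↦3, 6↦3]  zeros at y ∈ {0, 4}
  x = 4: [0↦5, 1↦2, 2↦5, 3↦0, 4↦1, 5↦1, 6↦0]  zeros at y ∈ {3, 6}
  x = 5: [0↦4, 1↦6, 2↦2, 3↦6, 4↦4, 5↦3, 6↦3]  zeros at y ∈ ∅
  x = 6: [0↦6, 1↦1, 2↦6, 3↦0, 4↦4, 5↦4, 6↦0]  zeros at y ∈ {3, 6}
Collecting zeros: affine points = {(0, 6), (1, 1), (2, 3), (2, 5), (3, 0), (3, 4), (4, 3), (4, 6), (6, 3), (6, 6)}.
Total count |C(F_7)_aff| = 10.


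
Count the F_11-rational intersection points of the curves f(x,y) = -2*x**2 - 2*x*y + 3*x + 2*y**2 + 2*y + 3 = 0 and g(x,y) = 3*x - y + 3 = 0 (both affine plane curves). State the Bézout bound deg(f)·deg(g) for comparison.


Common zeros: {(8, 5), (9, 8)}; count = 2; Bézout bound = 2.

deg(f) = 2, deg(g) = 1, so Bézout bound = 2.
Scan x ∈ F_11. For each x, list the y ∈ F_11 with f(x, y) ≡ 0 and those with g(x, y) ≡ 0 (mod 11); the common zeros in that column are the intersection.
  x = 0: f ≡ 0 at y ∈ ∅; g ≡ 0 at y ∈ {3}; common: ∅.
  x = 1: f ≡ 0 at y ∈ {3, 8}; g ≡ 0 at y ∈ {6}; common: ∅.
  x = 2: f ≡ 0 at y ∈ ∅; g ≡ 0 at y ∈ {9}; common: ∅.
  x = 3: f ≡ 0 at y ∈ {3, 10}; g ≡ 0 at y ∈ {1}; common: ∅.
  x = 4: f ≡ 0 at y ∈ ∅; g ≡ 0 at y ∈ {4}; common: ∅.
  x = 5: f ≡ 0 at y ∈ {5, 10}; g ≡ 0 at y ∈ {7}; common: ∅.
  x = 6: f ≡ 0 at y ∈ ∅; g ≡ 0 at y ∈ {10}; common: ∅.
  x = 7: f ≡ 0 at y ∈ ∅; g ≡ 0 at y ∈ {2}; common: ∅.
  x = 8: f ≡ 0 at y ∈ {2, 5}; g ≡ 0 at y ∈ {5}; common: {5}.
  x = 9: f ≡ 0 at y ∈ {0, 8}; g ≡ 0 at y ∈ {8}; common: {8}.
  x = 10: f ≡ 0 at y ∈ ∅; g ≡ 0 at y ∈ {0}; common: ∅.
Collecting: common zeros = {(8, 5), (9, 8)}, so the count is 2.
Comparison with the Bézout bound: 2 ≤ 2 = deg(f)·deg(g), as expected for curves with no common component (the bound is attained).


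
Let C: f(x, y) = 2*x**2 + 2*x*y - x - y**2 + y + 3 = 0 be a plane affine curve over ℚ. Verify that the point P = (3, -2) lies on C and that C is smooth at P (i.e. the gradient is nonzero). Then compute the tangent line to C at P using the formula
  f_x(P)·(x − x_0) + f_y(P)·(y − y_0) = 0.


Tangent line at P: 7*x + 11*y + 1 = 0.

Step 1: f(3, -2) = 0, so P lies on C.
Step 2: partial derivatives
  f_x(x, y) = 4*x + 2*y - 1, f_y(x, y) = 2*x - 2*y + 1.
  f_x(P) = 7, f_y(P) = 11 (gradient nonzero, so P is smooth).
Step 3: tangent line at P: 7·(x − 3) + 11·(y − -2) = 0.
Expanding: 7*x + 11*y + 1 = 0.


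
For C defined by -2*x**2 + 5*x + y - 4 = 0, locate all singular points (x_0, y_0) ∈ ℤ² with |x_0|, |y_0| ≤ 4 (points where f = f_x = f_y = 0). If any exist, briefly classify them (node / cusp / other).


No singular points in the scanned grid; C is smooth there.

Compute partial derivatives:
  f_x = 5 - 4*x.
  f_y = 1.
f_y = 1 is a nonzero constant, so f_y never vanishes: no point (x, y) can satisfy f = f_x = f_y = 0. In particular no (x, y) ∈ {−4, ..., 4}² is singular; the curve is smooth.


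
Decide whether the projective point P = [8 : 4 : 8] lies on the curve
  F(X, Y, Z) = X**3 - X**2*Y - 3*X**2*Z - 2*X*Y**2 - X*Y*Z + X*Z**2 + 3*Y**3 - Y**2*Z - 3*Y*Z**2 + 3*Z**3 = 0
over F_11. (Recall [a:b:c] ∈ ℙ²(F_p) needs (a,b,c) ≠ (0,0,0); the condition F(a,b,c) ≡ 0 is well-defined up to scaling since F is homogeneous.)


F(8,4,8) ≡ 3 (mod 11); P is NOT on the curve.

Evaluate F(8, 4, 8) term-by-term (mod 11).
  X**3 ↦ 1·512·1·1 = 512
  -X**2*Y ↦ -1·64·4·1 = -256
  -3*X**2*Z ↦ -3·64·1·8 = -1536
  -2*X*Y**2 ↦ -2·8·16·1 = -256
  -X*Y*Z ↦ -1·8·4·8 = -256
  X*Z**2 ↦ 1·8·1·64 = 512
  3*Y**3 ↦ 3·1·64·1 = 192
  -Y**2*Z ↦ -1·1·16·8 = -128
  -3*Y*Z**2 ↦ -3·1·4·64 = -768
  3*Z**3 ↦ 3·1·1·512 = 1536
Sum: F(8, 4, 8) = (512) + (-256) + (-1536) + (-256) + (-256) + (512) + (192) + (-128) + (-768) + (1536) = -448.
Reducing mod 11: -448 ≡ 3 (mod 11).
Since F(a, b, c) ≡ 3 ≠ 0 (mod 11), P does NOT lie on the curve.


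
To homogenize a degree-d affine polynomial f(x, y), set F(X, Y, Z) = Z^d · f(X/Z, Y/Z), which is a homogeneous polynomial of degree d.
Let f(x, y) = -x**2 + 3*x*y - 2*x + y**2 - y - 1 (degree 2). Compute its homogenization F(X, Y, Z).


F(X, Y, Z) = -X**2 + 3*X*Y - 2*X*Z + Y**2 - Y*Z - Z**2

deg(f) = 2.
Substitute x = X/Z, y = Y/Z into f, then multiply by Z^2.
  monomial -1·x^2·y^0 ↦ -1·X^2·Y^0·Z^0.
  monomial 3·x^1·y^1 ↦ 3·X^1·Y^1·Z^0.
  monomial -2·x^1·y^0 ↦ -2·X^1·Y^0·Z^1.
  monomial 1·x^0·y^2 ↦ 1·X^0·Y^2·Z^0.
  monomial -1·x^0·y^1 ↦ -1·X^0·Y^1·Z^1.
  monomial -1·x^0·y^0 ↦ -1·X^0·Y^0·Z^2.
Collecting: F(X, Y, Z) = -X**2 + 3*X*Y - 2*X*Z + Y**2 - Y*Z - Z**2.


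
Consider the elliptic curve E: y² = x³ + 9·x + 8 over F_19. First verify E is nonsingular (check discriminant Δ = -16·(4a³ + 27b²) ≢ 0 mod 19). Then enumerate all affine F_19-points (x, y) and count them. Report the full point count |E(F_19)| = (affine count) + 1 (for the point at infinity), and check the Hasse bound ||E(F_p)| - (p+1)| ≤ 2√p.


Affine points = {(3, 9), (3, 10), (5, 8), (5, 11), (9, 1), (9, 18), (12, 1), (12, 18), (13, 2), (13, 17), (14, 3), (14, 16), (16, 7), (16, 12), (17, 1), (17, 18), (18, 6), (18, 13)}; affine count = 18; |E(F_19)| = 19.

Discriminant check: Δ ∝ 4a³ + 27b² = 4·9³ + 27·8² = 4·729 + 27·64 ≡ 8 (mod 19). Nonzero ⇒ E is nonsingular.
For each x ∈ F_19, compute rhs = x³ + 9·x + 8 mod 19, then count y ∈ F_19 with y² ≡ rhs.
  x = 0: rhs = 8, matching y values: none (0 points).
  x = 1: rhs = 18, matching y values: none (0 points).
  x = 2: rhs = 15, matching y values: none (0 points).
  x = 3: rhs = 5, matching y values: 9, 10 (2 points).
  x = 4: rhs = 13, matching y values: none (0 points).
  x = 5: rhs = 7, matching y values: 8, 11 (2 points).
  x = 6: rhs = 12, matching y values: none (0 points).
  x = 7: rhs = 15, matching y values: none (0 points).
  x = 8: rhs = 3, matching y values: none (0 points).
  x = 9: rhs = 1, matching y values: 1, 18 (2 points).
  x = 10: rhs = 15, matching y values: none (0 points).
  x = 11: rhs = 13, matching y values: none (0 points).
  x = 12: rhs = 1, matching y values: 1, 18 (2 points).
  x = 13: rhs = 4, matching y values: 2, 17 (2 points).
  x = 14: rhs = 9, matching y values: 3, 16 (2 points).
  x = 15: rhs = 3, matching y values: none (0 points).
  x = 16: rhs = 11, matching y values: 7, 12 (2 points).
  x = 17: rhs = 1, matching y values: 1, 18 (2 points).
  x = 18: rhs = 17, matching y values: 6, 13 (2 points).
Total affine count: 18.
Full point count |E(F_19)| = 18 + 1 = 19.
Hasse bound: |19 − (19+1)| = |-1| = 1 ≤ 2√19 ≈ 8.7178 ✓.


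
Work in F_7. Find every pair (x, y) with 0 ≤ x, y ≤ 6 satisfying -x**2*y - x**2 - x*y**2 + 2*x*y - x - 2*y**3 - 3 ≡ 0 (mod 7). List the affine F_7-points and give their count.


Affine F_7-points: {(1, 1), (3, 2), (3, 3), (3, 4), (4, 5), (5, 4), (5, 5), (5, 6), (6, 1), (6, 2)}; count = 10.

For each of the 49 pairs (x, y) ∈ F_7², evaluate f(x, y) mod 7. Record the zeros.
  x = 0: [0↦4, 1↦2, 2↦2, 3↦6, 4↦2, 5↦6, 6↦6]  zeros at y ∈ ∅
  x = 1: [0↦2, 1↦0, 2↦5, 3↦5, 4↦2, 5↦5, 6↦2]  zeros at y ∈ {1}
  x = 2: [0↦5, 1↦1, 2↦2, 3↦3, 4↦6, 5↦6, 6↦5]  zeros at y ∈ ∅
  x = 3: [0↦6, 1↦5, 2↦0, 3↦0, 4↦0, 5↦2, 6↦1]  zeros at y ∈ {2, 3, 4}
  x = 4: [0↦5, 1↦5, 2↦6, 3↦3, 4↦5, 5↦0, 6↦4]  zeros at y ∈ {5}
  x = 5: [0↦2, 1↦1, 2↦6, 3↦5, 4↦0, 5↦0, 6↦0]  zeros at y ∈ {4, 5, 6}
  x = 6: [0↦4, 1↦0, 2↦0, 3↦6, 4↦6, 5↦2, 6↦3]  zeros at y ∈ {1, 2}
Collecting zeros: affine points = {(1, 1), (3, 2), (3, 3), (3, 4), (4, 5), (5, 4), (5, 5), (5, 6), (6, 1), (6, 2)}.
Total count |C(F_7)_aff| = 10.


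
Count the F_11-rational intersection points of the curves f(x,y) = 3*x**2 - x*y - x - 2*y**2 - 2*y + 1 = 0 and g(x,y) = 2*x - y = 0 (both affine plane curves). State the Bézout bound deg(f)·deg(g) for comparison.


Common zeros: {(1, 2), (3, 6)}; count = 2; Bézout bound = 2.

deg(f) = 2, deg(g) = 1, so Bézout bound = 2.
Scan x ∈ F_11. For each x, list the y ∈ F_11 with f(x, y) ≡ 0 and those with g(x, y) ≡ 0 (mod 11); the common zeros in that column are the intersection.
  x = 0: f ≡ 0 at y ∈ {2, 8}; g ≡ 0 at y ∈ {0}; common: ∅.
  x = 1: f ≡ 0 at y ∈ {2}; g ≡ 0 at y ∈ {2}; common: {2}.
  x = 2: f ≡ 0 at y ∈ {0, 9}; g ≡ 0 at y ∈ {4}; common: ∅.
  x = 3: f ≡ 0 at y ∈ {6, 8}; g ≡ 0 at y ∈ {6}; common: {6}.
  x = 4: f ≡ 0 at y ∈ {4}; g ≡ 0 at y ∈ {8}; common: ∅.
  x = 5: f ≡ 0 at y ∈ {4, 9}; g ≡ 0 at y ∈ {10}; common: ∅.
  x = 6: f ≡ 0 at y ∈ ∅; g ≡ 0 at y ∈ {1}; common: ∅.
  x = 7: f ≡ 0 at y ∈ ∅; g ≡ 0 at y ∈ {3}; common: ∅.
  x = 8: f ≡ 0 at y ∈ ∅; g ≡ 0 at y ∈ {5}; common: ∅.
  x = 9: f ≡ 0 at y ∈ ∅; g ≡ 0 at y ∈ {7}; common: ∅.
  x = 10: f ≡ 0 at y ∈ ∅; g ≡ 0 at y ∈ {9}; common: ∅.
Collecting: common zeros = {(1, 2), (3, 6)}, so the count is 2.
Comparison with the Bézout bound: 2 ≤ 2 = deg(f)·deg(g), as expected for curves with no common component (the bound is attained).


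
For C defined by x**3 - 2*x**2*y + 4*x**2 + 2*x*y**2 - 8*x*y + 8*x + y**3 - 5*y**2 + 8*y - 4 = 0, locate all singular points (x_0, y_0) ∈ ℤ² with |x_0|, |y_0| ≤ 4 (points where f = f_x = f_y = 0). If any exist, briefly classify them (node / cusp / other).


Singular points: {(0, 2)}; classification: cusp.

Compute partial derivatives:
  f_x = 3*x**2 - 4*x*y + 8*x + 2*y**2 - 8*y + 8.
  f_y = -2*x**2 + 4*x*y - 8*x + 3*y**2 - 10*y + 8.
Scan x_0 ∈ {−4, ..., 4}. For each x_0, f_y(x_0, y) is a polynomial in y; find its integer roots y ∈ {−4, ..., 4}, then test f_x and f at those candidates.
  x = -4: f_y(-4, y) = 3*y**2 - 26*y + 8; no integer root y with |y| ≤ 4.
  x = -3: f_y(-3, y) = 3*y**2 - 22*y + 14; no integer root y with |y| ≤ 4.
  x = -2: f_y(-2, y) = 3*y**2 - 18*y + 16; no integer root y with |y| ≤ 4.
  x = -1: f_y(-1, y) = 3*y**2 - 14*y + 14; no integer root y with |y| ≤ 4.
  x = 0: f_y(0, y) = 3*y**2 - 10*y + 8; vanishes at y ∈ {2}. (0, 2): f_x = 0, f = 0 — SINGULAR.
  x = 1: f_y(1, y) = 3*y**2 - 6*y - 2; no integer root y with |y| ≤ 4.
  x = 2: f_y(2, y) = 3*y**2 - 2*y - 16; vanishes at y ∈ {-2}. (2, -2): f_x = 76 ≠ 0.
  x = 3: f_y(3, y) = 3*y**2 + 2*y - 34; no integer root y with |y| ≤ 4.
  x = 4: f_y(4, y) = 3*y**2 + 6*y - 56; no integer root y with |y| ≤ 4.
Only singular point on the grid: (0, 2).
Classify: substitute x = 0 + u, y = 2 + v and expand: f = u**3 - 2*u**2*v + 2*u*v**2 + v**3 + v**2.
No constant or linear terms (consistent with a singular point). Quadratic part: v**2. Cubic part: u**3 - 2*u**2*v + 2*u*v**2 + v**3.
The quadratic part v**2 is a perfect square, so there is a single (double) tangent line v = 0, i.e. y = 2. Restricting the cubic part to that line (v = 0) leaves u**3 ≠ 0, so f is not divisible by v and the branch is v² ≈ -u**3 to lowest order — this is a cusp.
Classification: cusp.


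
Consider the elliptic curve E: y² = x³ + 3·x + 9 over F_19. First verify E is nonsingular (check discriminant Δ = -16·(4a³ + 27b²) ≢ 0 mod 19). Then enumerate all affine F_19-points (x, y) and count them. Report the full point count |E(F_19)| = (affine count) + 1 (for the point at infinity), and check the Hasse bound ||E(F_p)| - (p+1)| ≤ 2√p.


Affine points = {(0, 3), (0, 16), (2, 2), (2, 17), (3, 8), (3, 11), (4, 3), (4, 16), (5, 4), (5, 15), (9, 9), (9, 10), (11, 9), (11, 10), (12, 5), (12, 14), (15, 3), (15, 16), (16, 7), (16, 12), (18, 9), (18, 10)}; affine count = 22; |E(F_19)| = 23.

Discriminant check: Δ ∝ 4a³ + 27b² = 4·3³ + 27·9² = 4·27 + 27·81 ≡ 15 (mod 19). Nonzero ⇒ E is nonsingular.
For each x ∈ F_19, compute rhs = x³ + 3·x + 9 mod 19, then count y ∈ F_19 with y² ≡ rhs.
  x = 0: rhs = 9, matching y values: 3, 16 (2 points).
  x = 1: rhs = 13, matching y values: none (0 points).
  x = 2: rhs = 4, matching y values: 2, 17 (2 points).
  x = 3: rhs = 7, matching y values: 8, 11 (2 points).
  x = 4: rhs = 9, matching y values: 3, 16 (2 points).
  x = 5: rhs = 16, matching y values: 4, 15 (2 points).
  x = 6: rhs = 15, matching y values: none (0 points).
  x = 7: rhs = 12, matching y values: none (0 points).
  x = 8: rhs = 13, matching y values: none (0 points).
  x = 9: rhs = 5, matching y values: 9, 10 (2 points).
  x = 10: rhs = 13, matching y values: none (0 points).
  x = 11: rhs = 5, matching y values: 9, 10 (2 points).
  x = 12: rhs = 6, matching y values: 5, 14 (2 points).
  x = 13: rhs = 3, matching y values: none (0 points).
  x = 14: rhs = 2, matching y values: none (0 points).
  x = 15: rhs = 9, matching y values: 3, 16 (2 points).
  x = 16: rhs = 11, matching y values: 7, 12 (2 points).
  x = 17: rhs = 14, matching y values: none (0 points).
  x = 18: rhs = 5, matching y values: 9, 10 (2 points).
Total affine count: 22.
Full point count |E(F_19)| = 22 + 1 = 23.
Hasse bound: |23 − (19+1)| = |3| = 3 ≤ 2√19 ≈ 8.7178 ✓.


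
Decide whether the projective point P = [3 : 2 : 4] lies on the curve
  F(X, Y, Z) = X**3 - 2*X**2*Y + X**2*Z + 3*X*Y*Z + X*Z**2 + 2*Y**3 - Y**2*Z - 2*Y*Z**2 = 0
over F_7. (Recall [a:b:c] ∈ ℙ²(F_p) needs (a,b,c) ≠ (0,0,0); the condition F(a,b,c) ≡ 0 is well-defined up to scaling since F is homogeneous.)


F(3,2,4) ≡ 6 (mod 7); P is NOT on the curve.

Evaluate F(3, 2, 4) term-by-term (mod 7).
  X**3 ↦ 1·27·1·1 = 27
  -2*X**2*Y ↦ -2·9·2·1 = -36
  X**2*Z ↦ 1·9·1·4 = 36
  3*X*Y*Z ↦ 3·3·2·4 = 72
  X*Z**2 ↦ 1·3·1·16 = 48
  2*Y**3 ↦ 2·1·8·1 = 16
  -Y**2*Z ↦ -1·1·4·4 = -16
  -2*Y*Z**2 ↦ -2·1·2·16 = -64
Sum: F(3, 2, 4) = (27) + (-36) + (36) + (72) + (48) + (16) + (-16) + (-64) = 83.
Reducing mod 7: 83 ≡ 6 (mod 7).
Since F(a, b, c) ≡ 6 ≠ 0 (mod 7), P does NOT lie on the curve.


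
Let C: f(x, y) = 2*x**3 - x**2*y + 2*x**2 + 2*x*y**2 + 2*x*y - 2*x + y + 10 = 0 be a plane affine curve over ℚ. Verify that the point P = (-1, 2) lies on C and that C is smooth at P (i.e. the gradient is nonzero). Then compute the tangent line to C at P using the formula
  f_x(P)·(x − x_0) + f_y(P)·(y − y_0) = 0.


Tangent line at P: 16*x - 10*y + 36 = 0.

Step 1: f(-1, 2) = 0, so P lies on C.
Step 2: partial derivatives
  f_x(x, y) = 6*x**2 - 2*x*y + 4*x + 2*y**2 + 2*y - 2, f_y(x, y) = -x**2 + 4*x*y + 2*x + 1.
  f_x(P) = 16, f_y(P) = -10 (gradient nonzero, so P is smooth).
Step 3: tangent line at P: 16·(x − -1) + -10·(y − 2) = 0.
Expanding: 16*x - 10*y + 36 = 0.
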